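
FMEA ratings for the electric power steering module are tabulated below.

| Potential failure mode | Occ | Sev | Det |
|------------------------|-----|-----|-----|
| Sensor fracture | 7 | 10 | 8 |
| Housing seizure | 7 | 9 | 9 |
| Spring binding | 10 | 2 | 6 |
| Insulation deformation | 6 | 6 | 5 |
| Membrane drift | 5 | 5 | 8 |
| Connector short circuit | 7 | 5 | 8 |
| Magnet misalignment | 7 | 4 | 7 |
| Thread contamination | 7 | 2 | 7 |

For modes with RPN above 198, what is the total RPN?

1607

RPN = Severity × Occurrence × Detection:
  Sensor fracture: 10 × 7 × 8 = 560
  Housing seizure: 9 × 7 × 9 = 567
  Spring binding: 2 × 10 × 6 = 120
  Insulation deformation: 6 × 6 × 5 = 180
  Membrane drift: 5 × 5 × 8 = 200
  Connector short circuit: 5 × 7 × 8 = 280
  Magnet misalignment: 4 × 7 × 7 = 196
  Thread contamination: 2 × 7 × 7 = 98
RPN > 198: Sensor fracture (560), Housing seizure (567), Membrane drift (200), Connector short circuit (280).
Sum: 560 + 567 + 200 + 280 = 1607.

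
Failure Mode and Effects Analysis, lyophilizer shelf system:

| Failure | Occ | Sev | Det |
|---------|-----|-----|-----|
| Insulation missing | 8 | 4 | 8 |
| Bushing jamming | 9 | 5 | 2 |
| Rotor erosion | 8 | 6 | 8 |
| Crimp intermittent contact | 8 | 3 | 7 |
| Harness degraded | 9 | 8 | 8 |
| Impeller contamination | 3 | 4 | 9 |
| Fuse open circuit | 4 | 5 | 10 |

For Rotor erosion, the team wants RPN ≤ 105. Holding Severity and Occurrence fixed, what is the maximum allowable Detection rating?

Rotor erosion: S=6, O=8, D=8 → current RPN = 384.
Fixed product = 48. Need 48 × D ≤ 105, so D ≤ 105/48 = 2.19.
Maximum integer Detection rating = 2 (gives RPN 96; D=3 would give 144 > 105).

2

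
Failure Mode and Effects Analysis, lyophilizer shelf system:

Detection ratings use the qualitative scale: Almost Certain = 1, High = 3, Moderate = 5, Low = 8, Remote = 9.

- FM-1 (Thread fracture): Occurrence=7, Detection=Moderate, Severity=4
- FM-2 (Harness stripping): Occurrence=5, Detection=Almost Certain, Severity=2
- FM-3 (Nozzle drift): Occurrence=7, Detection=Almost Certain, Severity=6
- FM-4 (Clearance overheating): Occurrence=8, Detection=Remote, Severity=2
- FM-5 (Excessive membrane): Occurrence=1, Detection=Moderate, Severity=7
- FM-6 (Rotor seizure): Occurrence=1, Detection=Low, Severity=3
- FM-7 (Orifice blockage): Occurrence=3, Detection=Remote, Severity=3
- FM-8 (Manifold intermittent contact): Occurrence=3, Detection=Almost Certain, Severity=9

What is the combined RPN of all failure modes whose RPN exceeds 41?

RPN = Severity × Occurrence × Detection:
  FM-1: 4 × 7 × 5 = 140
  FM-2: 2 × 5 × 1 = 10
  FM-3: 6 × 7 × 1 = 42
  FM-4: 2 × 8 × 9 = 144
  FM-5: 7 × 1 × 5 = 35
  FM-6: 3 × 1 × 8 = 24
  FM-7: 3 × 3 × 9 = 81
  FM-8: 9 × 3 × 1 = 27
RPN > 41: FM-1 (140), FM-3 (42), FM-4 (144), FM-7 (81).
Sum: 140 + 42 + 144 + 81 = 407.

407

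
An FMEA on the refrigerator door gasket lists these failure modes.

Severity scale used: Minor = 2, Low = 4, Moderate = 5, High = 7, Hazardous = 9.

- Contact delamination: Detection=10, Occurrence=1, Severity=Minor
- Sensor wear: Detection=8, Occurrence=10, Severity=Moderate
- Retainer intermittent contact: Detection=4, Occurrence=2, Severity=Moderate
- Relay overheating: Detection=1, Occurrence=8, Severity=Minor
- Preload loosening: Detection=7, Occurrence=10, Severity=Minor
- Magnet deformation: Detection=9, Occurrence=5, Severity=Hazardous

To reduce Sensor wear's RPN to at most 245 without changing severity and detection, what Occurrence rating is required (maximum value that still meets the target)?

6

Sensor wear: S=5, O=10, D=8 → current RPN = 400.
Fixed product = 40. Need 40 × O ≤ 245, so O ≤ 245/40 = 6.12.
Maximum integer Occurrence rating = 6 (gives RPN 240; O=7 would give 280 > 245).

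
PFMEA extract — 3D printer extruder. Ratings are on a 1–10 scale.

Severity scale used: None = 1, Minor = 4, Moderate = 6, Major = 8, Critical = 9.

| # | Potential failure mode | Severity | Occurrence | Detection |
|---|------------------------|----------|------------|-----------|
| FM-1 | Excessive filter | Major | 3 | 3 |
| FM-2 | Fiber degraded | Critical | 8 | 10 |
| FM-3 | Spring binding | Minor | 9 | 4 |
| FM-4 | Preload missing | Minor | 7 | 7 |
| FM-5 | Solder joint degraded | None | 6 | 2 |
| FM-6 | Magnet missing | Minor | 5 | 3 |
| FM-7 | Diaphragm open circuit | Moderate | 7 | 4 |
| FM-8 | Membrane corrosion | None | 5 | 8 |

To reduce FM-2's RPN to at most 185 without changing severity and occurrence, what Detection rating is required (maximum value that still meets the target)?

2

FM-2: S=9, O=8, D=10 → current RPN = 720.
Fixed product = 72. Need 72 × D ≤ 185, so D ≤ 185/72 = 2.57.
Maximum integer Detection rating = 2 (gives RPN 144; D=3 would give 216 > 185).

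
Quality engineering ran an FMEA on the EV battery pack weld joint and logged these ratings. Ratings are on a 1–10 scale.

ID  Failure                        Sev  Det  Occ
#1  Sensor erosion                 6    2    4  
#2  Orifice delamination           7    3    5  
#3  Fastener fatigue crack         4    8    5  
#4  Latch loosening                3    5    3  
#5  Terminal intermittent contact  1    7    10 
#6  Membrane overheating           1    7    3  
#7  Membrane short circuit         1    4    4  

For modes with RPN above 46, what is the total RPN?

RPN = Severity × Occurrence × Detection:
  #1: 6 × 4 × 2 = 48
  #2: 7 × 5 × 3 = 105
  #3: 4 × 5 × 8 = 160
  #4: 3 × 3 × 5 = 45
  #5: 1 × 10 × 7 = 70
  #6: 1 × 3 × 7 = 21
  #7: 1 × 4 × 4 = 16
RPN > 46: #1 (48), #2 (105), #3 (160), #5 (70).
Sum: 48 + 105 + 160 + 70 = 383.

383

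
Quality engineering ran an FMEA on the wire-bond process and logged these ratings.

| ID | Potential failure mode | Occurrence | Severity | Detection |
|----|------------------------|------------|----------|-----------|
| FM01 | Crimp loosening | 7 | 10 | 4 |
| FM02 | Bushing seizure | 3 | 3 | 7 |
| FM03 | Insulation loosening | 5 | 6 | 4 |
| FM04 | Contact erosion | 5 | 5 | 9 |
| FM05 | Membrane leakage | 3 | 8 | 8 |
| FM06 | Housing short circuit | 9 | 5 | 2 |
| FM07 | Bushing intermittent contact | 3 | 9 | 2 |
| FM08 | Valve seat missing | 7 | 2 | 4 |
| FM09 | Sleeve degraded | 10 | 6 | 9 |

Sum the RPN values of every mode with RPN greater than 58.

1510

RPN = Severity × Occurrence × Detection:
  FM01: 10 × 7 × 4 = 280
  FM02: 3 × 3 × 7 = 63
  FM03: 6 × 5 × 4 = 120
  FM04: 5 × 5 × 9 = 225
  FM05: 8 × 3 × 8 = 192
  FM06: 5 × 9 × 2 = 90
  FM07: 9 × 3 × 2 = 54
  FM08: 2 × 7 × 4 = 56
  FM09: 6 × 10 × 9 = 540
RPN > 58: FM01 (280), FM02 (63), FM03 (120), FM04 (225), FM05 (192), FM06 (90), FM09 (540).
Sum: 280 + 63 + 120 + 225 + 192 + 90 + 540 = 1510.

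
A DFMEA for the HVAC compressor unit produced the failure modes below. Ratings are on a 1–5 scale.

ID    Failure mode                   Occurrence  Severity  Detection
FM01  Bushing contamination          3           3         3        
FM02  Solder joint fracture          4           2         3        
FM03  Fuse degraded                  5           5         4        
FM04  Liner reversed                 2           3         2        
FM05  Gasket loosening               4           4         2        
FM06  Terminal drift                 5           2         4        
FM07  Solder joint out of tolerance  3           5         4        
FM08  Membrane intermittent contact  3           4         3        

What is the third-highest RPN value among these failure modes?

40

RPN = Severity × Occurrence × Detection:
  FM01: 3 × 3 × 3 = 27
  FM02: 2 × 4 × 3 = 24
  FM03: 5 × 5 × 4 = 100
  FM04: 3 × 2 × 2 = 12
  FM05: 4 × 4 × 2 = 32
  FM06: 2 × 5 × 4 = 40
  FM07: 5 × 3 × 4 = 60
  FM08: 4 × 3 × 3 = 36
Sorted descending: 100, 60, 40, 36, 32, 27, 24, 12.
The third-highest RPN is 40 (FM06).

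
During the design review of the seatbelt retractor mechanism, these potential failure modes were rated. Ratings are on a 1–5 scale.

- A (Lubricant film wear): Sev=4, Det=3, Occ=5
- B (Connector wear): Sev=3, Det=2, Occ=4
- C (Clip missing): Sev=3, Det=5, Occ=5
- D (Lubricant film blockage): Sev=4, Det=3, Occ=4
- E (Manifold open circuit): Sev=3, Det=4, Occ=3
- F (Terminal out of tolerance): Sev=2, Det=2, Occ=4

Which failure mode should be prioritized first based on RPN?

C

RPN = Severity × Occurrence × Detection:
  A: 4 × 5 × 3 = 60
  B: 3 × 4 × 2 = 24
  C: 3 × 5 × 5 = 75
  D: 4 × 4 × 3 = 48
  E: 3 × 3 × 4 = 36
  F: 2 × 4 × 2 = 16
Highest RPN is 75 → C.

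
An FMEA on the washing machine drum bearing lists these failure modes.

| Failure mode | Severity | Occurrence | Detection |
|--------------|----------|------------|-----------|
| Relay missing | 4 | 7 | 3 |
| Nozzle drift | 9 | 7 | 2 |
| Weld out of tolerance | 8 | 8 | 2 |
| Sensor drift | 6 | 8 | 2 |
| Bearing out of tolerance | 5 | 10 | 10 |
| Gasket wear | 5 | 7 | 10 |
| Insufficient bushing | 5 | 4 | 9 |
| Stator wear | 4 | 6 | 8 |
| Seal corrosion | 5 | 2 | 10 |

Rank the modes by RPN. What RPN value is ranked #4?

RPN = Severity × Occurrence × Detection:
  Relay missing: 4 × 7 × 3 = 84
  Nozzle drift: 9 × 7 × 2 = 126
  Weld out of tolerance: 8 × 8 × 2 = 128
  Sensor drift: 6 × 8 × 2 = 96
  Bearing out of tolerance: 5 × 10 × 10 = 500
  Gasket wear: 5 × 7 × 10 = 350
  Insufficient bushing: 5 × 4 × 9 = 180
  Stator wear: 4 × 6 × 8 = 192
  Seal corrosion: 5 × 2 × 10 = 100
Sorted descending: 500, 350, 192, 180, 128, 126, 100, 96, 84.
The fourth-highest RPN is 180 (Insufficient bushing).

180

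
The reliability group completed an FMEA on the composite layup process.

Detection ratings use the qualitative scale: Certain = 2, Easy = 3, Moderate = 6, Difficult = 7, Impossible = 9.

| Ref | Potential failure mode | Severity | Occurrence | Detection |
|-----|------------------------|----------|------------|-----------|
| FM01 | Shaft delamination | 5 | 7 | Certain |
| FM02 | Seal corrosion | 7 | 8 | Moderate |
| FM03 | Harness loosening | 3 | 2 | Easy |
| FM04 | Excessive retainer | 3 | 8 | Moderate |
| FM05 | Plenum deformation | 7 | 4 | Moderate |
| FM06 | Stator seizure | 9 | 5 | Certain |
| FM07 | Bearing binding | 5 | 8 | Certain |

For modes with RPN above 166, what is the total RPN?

504

RPN = Severity × Occurrence × Detection:
  FM01: 5 × 7 × 2 = 70
  FM02: 7 × 8 × 6 = 336
  FM03: 3 × 2 × 3 = 18
  FM04: 3 × 8 × 6 = 144
  FM05: 7 × 4 × 6 = 168
  FM06: 9 × 5 × 2 = 90
  FM07: 5 × 8 × 2 = 80
RPN > 166: FM02 (336), FM05 (168).
Sum: 336 + 168 = 504.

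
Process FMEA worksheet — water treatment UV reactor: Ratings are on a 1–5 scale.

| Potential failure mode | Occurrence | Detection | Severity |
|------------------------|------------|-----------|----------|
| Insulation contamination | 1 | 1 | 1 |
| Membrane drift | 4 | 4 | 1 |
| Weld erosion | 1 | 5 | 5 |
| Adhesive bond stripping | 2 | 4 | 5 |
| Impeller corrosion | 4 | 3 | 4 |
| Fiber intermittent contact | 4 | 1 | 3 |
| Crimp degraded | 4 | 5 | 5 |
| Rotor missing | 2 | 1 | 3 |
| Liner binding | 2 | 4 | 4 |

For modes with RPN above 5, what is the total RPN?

279

RPN = Severity × Occurrence × Detection:
  Insulation contamination: 1 × 1 × 1 = 1
  Membrane drift: 1 × 4 × 4 = 16
  Weld erosion: 5 × 1 × 5 = 25
  Adhesive bond stripping: 5 × 2 × 4 = 40
  Impeller corrosion: 4 × 4 × 3 = 48
  Fiber intermittent contact: 3 × 4 × 1 = 12
  Crimp degraded: 5 × 4 × 5 = 100
  Rotor missing: 3 × 2 × 1 = 6
  Liner binding: 4 × 2 × 4 = 32
RPN > 5: Membrane drift (16), Weld erosion (25), Adhesive bond stripping (40), Impeller corrosion (48), Fiber intermittent contact (12), Crimp degraded (100), Rotor missing (6), Liner binding (32).
Sum: 16 + 25 + 40 + 48 + 12 + 100 + 6 + 32 = 279.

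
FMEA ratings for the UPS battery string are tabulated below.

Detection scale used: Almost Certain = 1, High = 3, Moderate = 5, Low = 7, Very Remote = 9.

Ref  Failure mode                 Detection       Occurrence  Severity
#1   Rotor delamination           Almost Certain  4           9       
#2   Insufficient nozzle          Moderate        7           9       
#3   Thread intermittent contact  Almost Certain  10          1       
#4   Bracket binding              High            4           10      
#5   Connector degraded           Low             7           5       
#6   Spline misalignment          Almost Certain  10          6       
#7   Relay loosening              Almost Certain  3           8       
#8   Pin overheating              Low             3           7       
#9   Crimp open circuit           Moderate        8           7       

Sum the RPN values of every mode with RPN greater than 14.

1227

RPN = Severity × Occurrence × Detection:
  #1: 9 × 4 × 1 = 36
  #2: 9 × 7 × 5 = 315
  #3: 1 × 10 × 1 = 10
  #4: 10 × 4 × 3 = 120
  #5: 5 × 7 × 7 = 245
  #6: 6 × 10 × 1 = 60
  #7: 8 × 3 × 1 = 24
  #8: 7 × 3 × 7 = 147
  #9: 7 × 8 × 5 = 280
RPN > 14: #1 (36), #2 (315), #4 (120), #5 (245), #6 (60), #7 (24), #8 (147), #9 (280).
Sum: 36 + 315 + 120 + 245 + 60 + 24 + 147 + 280 = 1227.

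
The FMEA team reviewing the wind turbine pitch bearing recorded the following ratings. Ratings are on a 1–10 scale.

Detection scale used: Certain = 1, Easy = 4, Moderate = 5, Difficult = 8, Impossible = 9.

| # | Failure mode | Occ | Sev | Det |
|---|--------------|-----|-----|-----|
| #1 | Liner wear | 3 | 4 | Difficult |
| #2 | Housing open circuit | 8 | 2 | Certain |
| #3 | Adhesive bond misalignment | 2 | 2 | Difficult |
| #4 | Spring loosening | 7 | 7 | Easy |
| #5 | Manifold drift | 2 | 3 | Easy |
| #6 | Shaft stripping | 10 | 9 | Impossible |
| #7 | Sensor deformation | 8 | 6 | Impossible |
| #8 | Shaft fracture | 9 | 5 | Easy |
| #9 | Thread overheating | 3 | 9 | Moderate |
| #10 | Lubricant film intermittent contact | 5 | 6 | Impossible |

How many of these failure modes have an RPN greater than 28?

8

RPN = Severity × Occurrence × Detection:
  #1: 4 × 3 × 8 = 96
  #2: 2 × 8 × 1 = 16
  #3: 2 × 2 × 8 = 32
  #4: 7 × 7 × 4 = 196
  #5: 3 × 2 × 4 = 24
  #6: 9 × 10 × 9 = 810
  #7: 6 × 8 × 9 = 432
  #8: 5 × 9 × 4 = 180
  #9: 9 × 3 × 5 = 135
  #10: 6 × 5 × 9 = 270
Modes with RPN > 28: #1 (96), #3 (32), #4 (196), #6 (810), #7 (432), #8 (180), #9 (135), #10 (270) → 8.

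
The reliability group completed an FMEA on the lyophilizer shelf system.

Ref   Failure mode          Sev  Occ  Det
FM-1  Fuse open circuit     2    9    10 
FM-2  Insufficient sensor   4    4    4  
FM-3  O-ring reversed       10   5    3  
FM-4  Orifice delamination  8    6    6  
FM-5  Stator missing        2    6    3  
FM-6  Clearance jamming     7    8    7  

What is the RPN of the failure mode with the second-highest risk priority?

RPN = Severity × Occurrence × Detection:
  FM-1: 2 × 9 × 10 = 180
  FM-2: 4 × 4 × 4 = 64
  FM-3: 10 × 5 × 3 = 150
  FM-4: 8 × 6 × 6 = 288
  FM-5: 2 × 6 × 3 = 36
  FM-6: 7 × 8 × 7 = 392
Sorted descending: 392, 288, 180, 150, 64, 36.
The second-highest RPN is 288 (FM-4).

288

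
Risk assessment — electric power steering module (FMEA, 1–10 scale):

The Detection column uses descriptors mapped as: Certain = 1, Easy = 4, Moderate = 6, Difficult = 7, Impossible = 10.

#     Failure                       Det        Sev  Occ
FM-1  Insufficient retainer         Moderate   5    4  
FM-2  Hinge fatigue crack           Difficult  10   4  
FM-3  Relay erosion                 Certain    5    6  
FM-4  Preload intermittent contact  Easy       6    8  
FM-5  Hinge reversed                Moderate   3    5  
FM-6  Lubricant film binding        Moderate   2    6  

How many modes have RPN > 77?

4

RPN = Severity × Occurrence × Detection:
  FM-1: 5 × 4 × 6 = 120
  FM-2: 10 × 4 × 7 = 280
  FM-3: 5 × 6 × 1 = 30
  FM-4: 6 × 8 × 4 = 192
  FM-5: 3 × 5 × 6 = 90
  FM-6: 2 × 6 × 6 = 72
Modes with RPN > 77: FM-1 (120), FM-2 (280), FM-4 (192), FM-5 (90) → 4.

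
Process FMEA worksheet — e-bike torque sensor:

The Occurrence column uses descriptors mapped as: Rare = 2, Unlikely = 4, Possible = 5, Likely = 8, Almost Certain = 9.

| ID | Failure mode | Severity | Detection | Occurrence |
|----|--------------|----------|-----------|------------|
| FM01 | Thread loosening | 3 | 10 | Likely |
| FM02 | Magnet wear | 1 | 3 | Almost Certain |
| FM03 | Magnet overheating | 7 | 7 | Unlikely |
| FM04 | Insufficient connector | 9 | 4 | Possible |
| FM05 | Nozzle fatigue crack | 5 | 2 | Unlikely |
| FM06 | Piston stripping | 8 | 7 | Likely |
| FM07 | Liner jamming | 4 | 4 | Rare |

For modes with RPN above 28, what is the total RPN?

1136

RPN = Severity × Occurrence × Detection:
  FM01: 3 × 8 × 10 = 240
  FM02: 1 × 9 × 3 = 27
  FM03: 7 × 4 × 7 = 196
  FM04: 9 × 5 × 4 = 180
  FM05: 5 × 4 × 2 = 40
  FM06: 8 × 8 × 7 = 448
  FM07: 4 × 2 × 4 = 32
RPN > 28: FM01 (240), FM03 (196), FM04 (180), FM05 (40), FM06 (448), FM07 (32).
Sum: 240 + 196 + 180 + 40 + 448 + 32 = 1136.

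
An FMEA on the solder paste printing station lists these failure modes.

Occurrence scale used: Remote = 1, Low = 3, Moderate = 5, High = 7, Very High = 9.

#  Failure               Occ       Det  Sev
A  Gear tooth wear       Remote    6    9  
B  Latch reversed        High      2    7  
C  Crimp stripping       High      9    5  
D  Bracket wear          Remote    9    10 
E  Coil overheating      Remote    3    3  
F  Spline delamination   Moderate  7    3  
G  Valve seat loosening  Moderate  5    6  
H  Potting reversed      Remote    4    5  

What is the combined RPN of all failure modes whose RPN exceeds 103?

RPN = Severity × Occurrence × Detection:
  A: 9 × 1 × 6 = 54
  B: 7 × 7 × 2 = 98
  C: 5 × 7 × 9 = 315
  D: 10 × 1 × 9 = 90
  E: 3 × 1 × 3 = 9
  F: 3 × 5 × 7 = 105
  G: 6 × 5 × 5 = 150
  H: 5 × 1 × 4 = 20
RPN > 103: C (315), F (105), G (150).
Sum: 315 + 105 + 150 = 570.

570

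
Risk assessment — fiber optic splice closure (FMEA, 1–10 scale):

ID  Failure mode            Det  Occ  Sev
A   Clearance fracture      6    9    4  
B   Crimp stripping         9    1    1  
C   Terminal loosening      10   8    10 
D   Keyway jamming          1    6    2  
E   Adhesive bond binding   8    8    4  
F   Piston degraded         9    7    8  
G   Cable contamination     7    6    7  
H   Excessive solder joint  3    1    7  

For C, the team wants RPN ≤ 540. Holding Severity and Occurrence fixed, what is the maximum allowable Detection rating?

C: S=10, O=8, D=10 → current RPN = 800.
Fixed product = 80. Need 80 × D ≤ 540, so D ≤ 540/80 = 6.75.
Maximum integer Detection rating = 6 (gives RPN 480; D=7 would give 560 > 540).

6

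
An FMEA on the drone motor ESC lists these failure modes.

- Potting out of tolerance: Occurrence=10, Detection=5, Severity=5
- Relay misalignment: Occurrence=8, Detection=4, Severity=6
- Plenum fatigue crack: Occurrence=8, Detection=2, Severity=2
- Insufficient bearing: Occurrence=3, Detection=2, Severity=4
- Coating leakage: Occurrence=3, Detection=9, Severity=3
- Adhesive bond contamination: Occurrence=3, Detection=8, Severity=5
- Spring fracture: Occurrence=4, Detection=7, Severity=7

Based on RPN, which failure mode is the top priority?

Potting out of tolerance

RPN = Severity × Occurrence × Detection:
  Potting out of tolerance: 5 × 10 × 5 = 250
  Relay misalignment: 6 × 8 × 4 = 192
  Plenum fatigue crack: 2 × 8 × 2 = 32
  Insufficient bearing: 4 × 3 × 2 = 24
  Coating leakage: 3 × 3 × 9 = 81
  Adhesive bond contamination: 5 × 3 × 8 = 120
  Spring fracture: 7 × 4 × 7 = 196
Highest RPN is 250 → Potting out of tolerance.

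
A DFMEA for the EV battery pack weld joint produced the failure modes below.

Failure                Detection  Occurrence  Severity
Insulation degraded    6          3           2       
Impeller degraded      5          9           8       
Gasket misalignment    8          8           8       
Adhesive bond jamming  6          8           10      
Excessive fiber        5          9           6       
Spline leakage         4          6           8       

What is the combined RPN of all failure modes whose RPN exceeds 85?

RPN = Severity × Occurrence × Detection:
  Insulation degraded: 2 × 3 × 6 = 36
  Impeller degraded: 8 × 9 × 5 = 360
  Gasket misalignment: 8 × 8 × 8 = 512
  Adhesive bond jamming: 10 × 8 × 6 = 480
  Excessive fiber: 6 × 9 × 5 = 270
  Spline leakage: 8 × 6 × 4 = 192
RPN > 85: Impeller degraded (360), Gasket misalignment (512), Adhesive bond jamming (480), Excessive fiber (270), Spline leakage (192).
Sum: 360 + 512 + 480 + 270 + 192 = 1814.

1814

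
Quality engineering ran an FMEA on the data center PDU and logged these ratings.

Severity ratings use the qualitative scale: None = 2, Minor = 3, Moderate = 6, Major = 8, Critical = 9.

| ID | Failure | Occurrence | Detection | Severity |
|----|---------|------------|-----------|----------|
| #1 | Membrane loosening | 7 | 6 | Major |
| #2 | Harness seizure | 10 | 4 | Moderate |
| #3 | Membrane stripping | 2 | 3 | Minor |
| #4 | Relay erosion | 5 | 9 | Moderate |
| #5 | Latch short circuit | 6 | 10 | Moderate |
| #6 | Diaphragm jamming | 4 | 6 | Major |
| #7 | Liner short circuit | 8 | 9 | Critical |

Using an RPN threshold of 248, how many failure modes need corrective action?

4

RPN = Severity × Occurrence × Detection:
  #1: 8 × 7 × 6 = 336
  #2: 6 × 10 × 4 = 240
  #3: 3 × 2 × 3 = 18
  #4: 6 × 5 × 9 = 270
  #5: 6 × 6 × 10 = 360
  #6: 8 × 4 × 6 = 192
  #7: 9 × 8 × 9 = 648
Modes with RPN ≥ 248: #1 (336), #4 (270), #5 (360), #7 (648) → 4.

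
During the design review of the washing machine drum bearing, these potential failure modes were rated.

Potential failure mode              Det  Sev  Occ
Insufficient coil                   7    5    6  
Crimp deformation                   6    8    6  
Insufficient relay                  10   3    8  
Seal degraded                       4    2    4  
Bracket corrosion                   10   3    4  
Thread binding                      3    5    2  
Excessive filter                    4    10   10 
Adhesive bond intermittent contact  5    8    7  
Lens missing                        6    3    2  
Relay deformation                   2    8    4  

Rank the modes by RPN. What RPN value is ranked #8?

RPN = Severity × Occurrence × Detection:
  Insufficient coil: 5 × 6 × 7 = 210
  Crimp deformation: 8 × 6 × 6 = 288
  Insufficient relay: 3 × 8 × 10 = 240
  Seal degraded: 2 × 4 × 4 = 32
  Bracket corrosion: 3 × 4 × 10 = 120
  Thread binding: 5 × 2 × 3 = 30
  Excessive filter: 10 × 10 × 4 = 400
  Adhesive bond intermittent contact: 8 × 7 × 5 = 280
  Lens missing: 3 × 2 × 6 = 36
  Relay deformation: 8 × 4 × 2 = 64
Sorted descending: 400, 288, 280, 240, 210, 120, 64, 36, 32, 30.
The eighth-highest RPN is 36 (Lens missing).

36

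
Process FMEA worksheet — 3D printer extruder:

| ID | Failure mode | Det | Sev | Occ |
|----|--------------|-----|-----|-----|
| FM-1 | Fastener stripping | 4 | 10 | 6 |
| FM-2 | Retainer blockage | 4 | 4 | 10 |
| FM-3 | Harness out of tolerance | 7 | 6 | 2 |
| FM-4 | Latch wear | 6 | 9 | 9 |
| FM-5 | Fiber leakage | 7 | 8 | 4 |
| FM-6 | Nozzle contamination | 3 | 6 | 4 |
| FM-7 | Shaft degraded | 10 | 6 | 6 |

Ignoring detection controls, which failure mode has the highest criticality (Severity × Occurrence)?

FM-4

Criticality = Severity × Occurrence:
  FM-1: 10 × 6 = 60
  FM-2: 4 × 10 = 40
  FM-3: 6 × 2 = 12
  FM-4: 9 × 9 = 81
  FM-5: 8 × 4 = 32
  FM-6: 6 × 4 = 24
  FM-7: 6 × 6 = 36
Highest criticality is 81 → FM-4.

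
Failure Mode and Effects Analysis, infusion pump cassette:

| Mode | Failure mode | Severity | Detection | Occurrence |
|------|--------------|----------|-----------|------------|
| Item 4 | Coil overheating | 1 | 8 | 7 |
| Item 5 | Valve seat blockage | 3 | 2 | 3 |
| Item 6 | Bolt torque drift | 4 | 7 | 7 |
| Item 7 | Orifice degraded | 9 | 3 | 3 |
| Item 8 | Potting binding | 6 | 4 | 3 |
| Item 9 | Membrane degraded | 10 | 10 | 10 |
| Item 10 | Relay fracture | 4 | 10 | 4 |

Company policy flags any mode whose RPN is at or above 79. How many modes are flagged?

RPN = Severity × Occurrence × Detection:
  Item 4: 1 × 7 × 8 = 56
  Item 5: 3 × 3 × 2 = 18
  Item 6: 4 × 7 × 7 = 196
  Item 7: 9 × 3 × 3 = 81
  Item 8: 6 × 3 × 4 = 72
  Item 9: 10 × 10 × 10 = 1000
  Item 10: 4 × 4 × 10 = 160
Modes with RPN ≥ 79: Item 6 (196), Item 7 (81), Item 9 (1000), Item 10 (160) → 4.

4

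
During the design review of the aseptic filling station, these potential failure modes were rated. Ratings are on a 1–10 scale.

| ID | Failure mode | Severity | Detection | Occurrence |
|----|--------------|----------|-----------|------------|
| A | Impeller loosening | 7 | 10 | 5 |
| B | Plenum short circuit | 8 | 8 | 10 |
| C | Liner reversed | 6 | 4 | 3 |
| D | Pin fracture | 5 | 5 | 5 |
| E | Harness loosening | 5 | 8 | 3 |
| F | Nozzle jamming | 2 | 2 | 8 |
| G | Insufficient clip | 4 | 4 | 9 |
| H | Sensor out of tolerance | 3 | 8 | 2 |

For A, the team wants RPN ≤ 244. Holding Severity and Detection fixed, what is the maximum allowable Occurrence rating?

A: S=7, O=5, D=10 → current RPN = 350.
Fixed product = 70. Need 70 × O ≤ 244, so O ≤ 244/70 = 3.49.
Maximum integer Occurrence rating = 3 (gives RPN 210; O=4 would give 280 > 244).

3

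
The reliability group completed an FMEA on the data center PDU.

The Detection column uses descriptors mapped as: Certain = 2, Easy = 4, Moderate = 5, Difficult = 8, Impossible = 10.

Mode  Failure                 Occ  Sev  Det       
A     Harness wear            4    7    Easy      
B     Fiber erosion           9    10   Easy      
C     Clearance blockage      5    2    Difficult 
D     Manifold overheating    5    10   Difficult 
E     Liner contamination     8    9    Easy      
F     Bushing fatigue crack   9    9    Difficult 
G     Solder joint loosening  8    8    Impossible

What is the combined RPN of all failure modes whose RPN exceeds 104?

2448

RPN = Severity × Occurrence × Detection:
  A: 7 × 4 × 4 = 112
  B: 10 × 9 × 4 = 360
  C: 2 × 5 × 8 = 80
  D: 10 × 5 × 8 = 400
  E: 9 × 8 × 4 = 288
  F: 9 × 9 × 8 = 648
  G: 8 × 8 × 10 = 640
RPN > 104: A (112), B (360), D (400), E (288), F (648), G (640).
Sum: 112 + 360 + 400 + 288 + 648 + 640 = 2448.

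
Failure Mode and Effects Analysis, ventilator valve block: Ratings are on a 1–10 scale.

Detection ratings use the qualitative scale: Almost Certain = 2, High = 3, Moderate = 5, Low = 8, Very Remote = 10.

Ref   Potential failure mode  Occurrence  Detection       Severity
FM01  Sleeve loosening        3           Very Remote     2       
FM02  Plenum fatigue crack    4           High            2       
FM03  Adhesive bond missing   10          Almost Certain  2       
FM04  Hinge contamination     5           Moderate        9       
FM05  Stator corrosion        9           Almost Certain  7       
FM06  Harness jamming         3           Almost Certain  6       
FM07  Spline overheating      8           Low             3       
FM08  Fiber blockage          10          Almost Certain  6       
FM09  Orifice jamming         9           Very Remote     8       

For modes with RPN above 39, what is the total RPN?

RPN = Severity × Occurrence × Detection:
  FM01: 2 × 3 × 10 = 60
  FM02: 2 × 4 × 3 = 24
  FM03: 2 × 10 × 2 = 40
  FM04: 9 × 5 × 5 = 225
  FM05: 7 × 9 × 2 = 126
  FM06: 6 × 3 × 2 = 36
  FM07: 3 × 8 × 8 = 192
  FM08: 6 × 10 × 2 = 120
  FM09: 8 × 9 × 10 = 720
RPN > 39: FM01 (60), FM03 (40), FM04 (225), FM05 (126), FM07 (192), FM08 (120), FM09 (720).
Sum: 60 + 40 + 225 + 126 + 192 + 120 + 720 = 1483.

1483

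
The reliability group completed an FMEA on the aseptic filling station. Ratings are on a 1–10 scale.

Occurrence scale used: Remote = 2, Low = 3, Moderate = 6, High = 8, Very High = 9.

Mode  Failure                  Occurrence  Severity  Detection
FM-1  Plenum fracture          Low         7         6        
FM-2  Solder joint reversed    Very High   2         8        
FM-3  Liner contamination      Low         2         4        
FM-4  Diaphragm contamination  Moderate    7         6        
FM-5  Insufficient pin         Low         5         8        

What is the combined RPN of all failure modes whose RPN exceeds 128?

RPN = Severity × Occurrence × Detection:
  FM-1: 7 × 3 × 6 = 126
  FM-2: 2 × 9 × 8 = 144
  FM-3: 2 × 3 × 4 = 24
  FM-4: 7 × 6 × 6 = 252
  FM-5: 5 × 3 × 8 = 120
RPN > 128: FM-2 (144), FM-4 (252).
Sum: 144 + 252 = 396.

396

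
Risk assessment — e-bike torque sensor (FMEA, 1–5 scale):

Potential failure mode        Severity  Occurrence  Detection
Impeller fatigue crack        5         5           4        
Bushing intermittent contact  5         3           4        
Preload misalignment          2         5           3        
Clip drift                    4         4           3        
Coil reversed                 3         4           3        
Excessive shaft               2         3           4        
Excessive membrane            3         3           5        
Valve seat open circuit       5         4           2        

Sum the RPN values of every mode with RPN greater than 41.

253

RPN = Severity × Occurrence × Detection:
  Impeller fatigue crack: 5 × 5 × 4 = 100
  Bushing intermittent contact: 5 × 3 × 4 = 60
  Preload misalignment: 2 × 5 × 3 = 30
  Clip drift: 4 × 4 × 3 = 48
  Coil reversed: 3 × 4 × 3 = 36
  Excessive shaft: 2 × 3 × 4 = 24
  Excessive membrane: 3 × 3 × 5 = 45
  Valve seat open circuit: 5 × 4 × 2 = 40
RPN > 41: Impeller fatigue crack (100), Bushing intermittent contact (60), Clip drift (48), Excessive membrane (45).
Sum: 100 + 60 + 48 + 45 = 253.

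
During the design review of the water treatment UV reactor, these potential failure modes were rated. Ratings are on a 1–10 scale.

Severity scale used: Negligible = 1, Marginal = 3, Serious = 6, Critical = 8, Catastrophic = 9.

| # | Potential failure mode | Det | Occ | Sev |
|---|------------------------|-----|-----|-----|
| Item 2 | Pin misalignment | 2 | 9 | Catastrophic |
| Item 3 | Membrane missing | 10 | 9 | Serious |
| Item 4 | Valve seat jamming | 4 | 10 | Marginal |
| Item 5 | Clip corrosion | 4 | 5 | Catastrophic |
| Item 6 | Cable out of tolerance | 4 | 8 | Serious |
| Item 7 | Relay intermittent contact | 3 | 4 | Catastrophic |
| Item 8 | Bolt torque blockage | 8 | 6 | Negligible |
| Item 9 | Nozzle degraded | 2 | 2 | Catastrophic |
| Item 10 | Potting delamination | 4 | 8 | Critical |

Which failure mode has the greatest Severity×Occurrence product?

Item 2

Criticality = Severity × Occurrence:
  Item 2: 9 × 9 = 81
  Item 3: 6 × 9 = 54
  Item 4: 3 × 10 = 30
  Item 5: 9 × 5 = 45
  Item 6: 6 × 8 = 48
  Item 7: 9 × 4 = 36
  Item 8: 1 × 6 = 6
  Item 9: 9 × 2 = 18
  Item 10: 8 × 8 = 64
Highest criticality is 81 → Item 2.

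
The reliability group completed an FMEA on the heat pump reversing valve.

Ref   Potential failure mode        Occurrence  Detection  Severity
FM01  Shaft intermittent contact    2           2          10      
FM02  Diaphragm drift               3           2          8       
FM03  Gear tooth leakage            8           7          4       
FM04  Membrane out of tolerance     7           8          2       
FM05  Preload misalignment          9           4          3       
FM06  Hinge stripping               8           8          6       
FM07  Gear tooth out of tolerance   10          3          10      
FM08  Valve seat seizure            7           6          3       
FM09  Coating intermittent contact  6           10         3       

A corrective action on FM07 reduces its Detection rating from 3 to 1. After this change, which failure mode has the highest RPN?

FM06

RPN = Severity × Occurrence × Detection:
  FM01: 10 × 2 × 2 = 40
  FM02: 8 × 3 × 2 = 48
  FM03: 4 × 8 × 7 = 224
  FM04: 2 × 7 × 8 = 112
  FM05: 3 × 9 × 4 = 108
  FM06: 6 × 8 × 8 = 384
  FM07: 10 × 10 × 3 = 300
  FM08: 3 × 7 × 6 = 126
  FM09: 3 × 6 × 10 = 180
After action: FM07 → 10 × 10 × 1 = 100.
Revised RPNs: FM06=384, FM03=224, FM09=180, FM08=126, FM04=112, FM05=108, FM07=100, FM02=48, FM01=40.
Highest is now FM06 (384).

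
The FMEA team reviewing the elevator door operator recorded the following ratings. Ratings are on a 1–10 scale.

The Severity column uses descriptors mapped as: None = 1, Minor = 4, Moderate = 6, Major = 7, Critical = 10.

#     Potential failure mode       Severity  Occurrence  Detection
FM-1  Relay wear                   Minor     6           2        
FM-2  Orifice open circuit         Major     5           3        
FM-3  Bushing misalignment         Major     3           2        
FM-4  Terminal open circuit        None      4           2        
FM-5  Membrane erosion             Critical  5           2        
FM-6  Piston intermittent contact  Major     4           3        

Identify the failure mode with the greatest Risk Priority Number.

FM-2

RPN = Severity × Occurrence × Detection:
  FM-1: 4 × 6 × 2 = 48
  FM-2: 7 × 5 × 3 = 105
  FM-3: 7 × 3 × 2 = 42
  FM-4: 1 × 4 × 2 = 8
  FM-5: 10 × 5 × 2 = 100
  FM-6: 7 × 4 × 3 = 84
Highest RPN is 105 → FM-2.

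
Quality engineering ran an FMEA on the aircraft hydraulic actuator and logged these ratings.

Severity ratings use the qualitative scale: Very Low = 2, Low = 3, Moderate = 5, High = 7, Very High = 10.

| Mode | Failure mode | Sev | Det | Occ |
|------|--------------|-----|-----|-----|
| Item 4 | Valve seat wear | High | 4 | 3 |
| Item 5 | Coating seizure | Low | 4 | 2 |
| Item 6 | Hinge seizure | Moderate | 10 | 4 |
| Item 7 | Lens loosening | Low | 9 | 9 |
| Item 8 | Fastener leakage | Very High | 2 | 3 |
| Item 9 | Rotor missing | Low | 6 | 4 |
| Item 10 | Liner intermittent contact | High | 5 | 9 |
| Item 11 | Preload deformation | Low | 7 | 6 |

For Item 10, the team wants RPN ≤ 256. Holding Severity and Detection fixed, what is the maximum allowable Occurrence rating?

Item 10: S=7, O=9, D=5 → current RPN = 315.
Fixed product = 35. Need 35 × O ≤ 256, so O ≤ 256/35 = 7.31.
Maximum integer Occurrence rating = 7 (gives RPN 245; O=8 would give 280 > 256).

7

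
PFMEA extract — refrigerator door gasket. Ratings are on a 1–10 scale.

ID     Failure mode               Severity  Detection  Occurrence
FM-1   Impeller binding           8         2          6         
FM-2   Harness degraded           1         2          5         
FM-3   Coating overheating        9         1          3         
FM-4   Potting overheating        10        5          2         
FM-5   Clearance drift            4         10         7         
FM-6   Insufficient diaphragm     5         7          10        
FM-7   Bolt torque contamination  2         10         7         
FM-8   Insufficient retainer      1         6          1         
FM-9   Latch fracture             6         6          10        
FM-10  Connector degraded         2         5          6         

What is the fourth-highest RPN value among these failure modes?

140

RPN = Severity × Occurrence × Detection:
  FM-1: 8 × 6 × 2 = 96
  FM-2: 1 × 5 × 2 = 10
  FM-3: 9 × 3 × 1 = 27
  FM-4: 10 × 2 × 5 = 100
  FM-5: 4 × 7 × 10 = 280
  FM-6: 5 × 10 × 7 = 350
  FM-7: 2 × 7 × 10 = 140
  FM-8: 1 × 1 × 6 = 6
  FM-9: 6 × 10 × 6 = 360
  FM-10: 2 × 6 × 5 = 60
Sorted descending: 360, 350, 280, 140, 100, 96, 60, 27, 10, 6.
The fourth-highest RPN is 140 (FM-7).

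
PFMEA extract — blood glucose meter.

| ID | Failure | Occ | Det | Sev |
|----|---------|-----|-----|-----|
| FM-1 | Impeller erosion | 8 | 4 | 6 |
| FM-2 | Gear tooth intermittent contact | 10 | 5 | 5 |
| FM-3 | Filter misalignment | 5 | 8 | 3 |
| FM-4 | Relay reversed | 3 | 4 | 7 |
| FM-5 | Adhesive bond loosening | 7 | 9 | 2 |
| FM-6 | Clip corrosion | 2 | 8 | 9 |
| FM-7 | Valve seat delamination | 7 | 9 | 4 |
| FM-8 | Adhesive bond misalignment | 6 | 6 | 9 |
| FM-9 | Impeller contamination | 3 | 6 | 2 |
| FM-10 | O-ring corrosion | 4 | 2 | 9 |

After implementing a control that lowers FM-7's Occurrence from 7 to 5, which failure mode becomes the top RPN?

RPN = Severity × Occurrence × Detection:
  FM-1: 6 × 8 × 4 = 192
  FM-2: 5 × 10 × 5 = 250
  FM-3: 3 × 5 × 8 = 120
  FM-4: 7 × 3 × 4 = 84
  FM-5: 2 × 7 × 9 = 126
  FM-6: 9 × 2 × 8 = 144
  FM-7: 4 × 7 × 9 = 252
  FM-8: 9 × 6 × 6 = 324
  FM-9: 2 × 3 × 6 = 36
  FM-10: 9 × 4 × 2 = 72
After action: FM-7 → 4 × 5 × 9 = 180.
Revised RPNs: FM-8=324, FM-2=250, FM-1=192, FM-7=180, FM-6=144, FM-5=126, FM-3=120, FM-4=84, FM-10=72, FM-9=36.
Highest is now FM-8 (324).

FM-8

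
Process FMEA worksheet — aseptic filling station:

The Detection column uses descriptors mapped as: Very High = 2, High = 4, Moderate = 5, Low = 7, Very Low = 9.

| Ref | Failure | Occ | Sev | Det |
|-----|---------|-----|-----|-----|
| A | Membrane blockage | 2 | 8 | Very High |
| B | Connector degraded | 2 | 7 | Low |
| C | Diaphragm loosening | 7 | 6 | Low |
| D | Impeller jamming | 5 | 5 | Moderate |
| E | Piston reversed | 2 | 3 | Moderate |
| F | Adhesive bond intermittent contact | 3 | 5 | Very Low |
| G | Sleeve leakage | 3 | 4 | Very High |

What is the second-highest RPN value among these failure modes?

135

RPN = Severity × Occurrence × Detection:
  A: 8 × 2 × 2 = 32
  B: 7 × 2 × 7 = 98
  C: 6 × 7 × 7 = 294
  D: 5 × 5 × 5 = 125
  E: 3 × 2 × 5 = 30
  F: 5 × 3 × 9 = 135
  G: 4 × 3 × 2 = 24
Sorted descending: 294, 135, 125, 98, 32, 30, 24.
The second-highest RPN is 135 (F).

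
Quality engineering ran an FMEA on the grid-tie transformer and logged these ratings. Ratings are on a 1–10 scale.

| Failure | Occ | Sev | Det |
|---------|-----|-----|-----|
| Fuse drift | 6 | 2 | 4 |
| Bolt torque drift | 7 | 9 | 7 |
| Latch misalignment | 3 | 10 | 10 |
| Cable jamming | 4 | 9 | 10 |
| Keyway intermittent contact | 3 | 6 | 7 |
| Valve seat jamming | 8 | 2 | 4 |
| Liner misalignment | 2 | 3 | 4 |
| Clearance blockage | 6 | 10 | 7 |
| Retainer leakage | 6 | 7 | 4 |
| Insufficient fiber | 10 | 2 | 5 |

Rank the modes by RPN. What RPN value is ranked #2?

RPN = Severity × Occurrence × Detection:
  Fuse drift: 2 × 6 × 4 = 48
  Bolt torque drift: 9 × 7 × 7 = 441
  Latch misalignment: 10 × 3 × 10 = 300
  Cable jamming: 9 × 4 × 10 = 360
  Keyway intermittent contact: 6 × 3 × 7 = 126
  Valve seat jamming: 2 × 8 × 4 = 64
  Liner misalignment: 3 × 2 × 4 = 24
  Clearance blockage: 10 × 6 × 7 = 420
  Retainer leakage: 7 × 6 × 4 = 168
  Insufficient fiber: 2 × 10 × 5 = 100
Sorted descending: 441, 420, 360, 300, 168, 126, 100, 64, 48, 24.
The second-highest RPN is 420 (Clearance blockage).

420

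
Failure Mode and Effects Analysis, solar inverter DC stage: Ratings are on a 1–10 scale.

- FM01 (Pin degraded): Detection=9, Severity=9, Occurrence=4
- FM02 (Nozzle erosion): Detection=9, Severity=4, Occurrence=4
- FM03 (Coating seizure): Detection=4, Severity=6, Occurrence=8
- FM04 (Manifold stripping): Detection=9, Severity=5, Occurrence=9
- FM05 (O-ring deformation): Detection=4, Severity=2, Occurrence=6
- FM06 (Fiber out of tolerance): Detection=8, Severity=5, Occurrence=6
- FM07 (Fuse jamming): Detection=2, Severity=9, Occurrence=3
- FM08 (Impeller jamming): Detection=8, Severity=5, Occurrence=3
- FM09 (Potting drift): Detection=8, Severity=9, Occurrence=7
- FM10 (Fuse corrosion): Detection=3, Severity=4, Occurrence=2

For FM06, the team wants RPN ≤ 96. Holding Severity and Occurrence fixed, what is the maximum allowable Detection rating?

3

FM06: S=5, O=6, D=8 → current RPN = 240.
Fixed product = 30. Need 30 × D ≤ 96, so D ≤ 96/30 = 3.20.
Maximum integer Detection rating = 3 (gives RPN 90; D=4 would give 120 > 96).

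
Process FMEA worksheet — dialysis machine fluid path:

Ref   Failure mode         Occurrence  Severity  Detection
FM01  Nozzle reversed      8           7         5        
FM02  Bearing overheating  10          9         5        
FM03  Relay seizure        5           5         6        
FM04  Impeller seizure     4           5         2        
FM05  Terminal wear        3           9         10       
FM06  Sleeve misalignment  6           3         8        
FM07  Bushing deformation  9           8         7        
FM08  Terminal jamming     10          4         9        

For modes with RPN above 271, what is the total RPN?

1594

RPN = Severity × Occurrence × Detection:
  FM01: 7 × 8 × 5 = 280
  FM02: 9 × 10 × 5 = 450
  FM03: 5 × 5 × 6 = 150
  FM04: 5 × 4 × 2 = 40
  FM05: 9 × 3 × 10 = 270
  FM06: 3 × 6 × 8 = 144
  FM07: 8 × 9 × 7 = 504
  FM08: 4 × 10 × 9 = 360
RPN > 271: FM01 (280), FM02 (450), FM07 (504), FM08 (360).
Sum: 280 + 450 + 504 + 360 = 1594.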